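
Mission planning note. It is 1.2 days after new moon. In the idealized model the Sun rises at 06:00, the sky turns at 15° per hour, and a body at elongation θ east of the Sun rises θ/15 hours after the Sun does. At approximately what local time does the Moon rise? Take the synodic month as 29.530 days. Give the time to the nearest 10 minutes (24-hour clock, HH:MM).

The Moon has covered 1.2/29.530 of its cycle, so θ ≈ 360° × 1.2/29.530 = 14.6°.
At 15° of sky rotation per hour, 14.6° corresponds to a 0.98 h lag.
06:00 + 0.975 h ≈ 06:59 → 07:00 to the nearest ten minutes.

07:00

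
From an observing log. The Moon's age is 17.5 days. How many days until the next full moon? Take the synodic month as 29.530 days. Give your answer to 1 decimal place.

Full moon occurs at elongation 180°, i.e. at age 29.530 × 180/360 = 14.765 d.
This lunation's full moon (14.765 d) has passed, so add one period: 44.295 − 17.5 = 26.795 days.

26.8 days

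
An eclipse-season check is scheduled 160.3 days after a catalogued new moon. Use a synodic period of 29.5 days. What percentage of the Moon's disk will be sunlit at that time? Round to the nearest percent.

96%

Reduce mod P: 160.3 − 5×29.5 = 12.80 d into the current lunation.
Phase angle: θ = 360°·(12.80 d)/(29.5 d) = 156.2°.
Illuminated fraction = (1 − cos 156.2°)/2 = (1 − (-0.915))/2 ≈ 0.957, so 96%.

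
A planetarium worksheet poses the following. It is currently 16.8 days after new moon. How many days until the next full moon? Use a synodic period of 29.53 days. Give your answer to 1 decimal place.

Full moon occurs at elongation 180°, i.e. at age 29.53 × 180/360 = 14.765 d.
Already past this cycle's full moon; the next is at 14.765 + 29.53 = 44.295 d, so 44.295 − 16.8 = 27.495 days.

27.5 days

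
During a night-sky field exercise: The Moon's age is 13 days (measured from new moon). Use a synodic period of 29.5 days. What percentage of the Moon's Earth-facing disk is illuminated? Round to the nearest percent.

The Moon has covered 13/29.5 of its cycle, so θ ≈ 360° × 13/29.5 = 158.6°.
With cos θ = (-0.931), the lit fraction is (1 − (-0.931))/2 ≈ 0.966, so 97%.

97%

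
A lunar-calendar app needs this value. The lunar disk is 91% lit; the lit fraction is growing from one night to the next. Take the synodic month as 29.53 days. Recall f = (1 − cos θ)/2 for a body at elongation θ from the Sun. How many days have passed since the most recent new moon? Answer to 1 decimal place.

cos θ = 1 − 2f = -0.820, giving a principal value of 145.1°.
Waxing ⇒ before full, so θ = 145.1°.
At 360°/29.53 d per day, 145.1° corresponds to 11.90 days.

11.9 days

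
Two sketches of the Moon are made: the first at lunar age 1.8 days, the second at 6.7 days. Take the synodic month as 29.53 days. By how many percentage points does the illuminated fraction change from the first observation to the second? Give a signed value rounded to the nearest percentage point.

+39 pp

First observation: θ = 360°·1.8/29.53 = 21.9°, so f = 0.036.
Second observation: θ = 81.7°, f = 0.428.
Δf = 0.428 − 0.036 = +0.391, i.e. +39 pp.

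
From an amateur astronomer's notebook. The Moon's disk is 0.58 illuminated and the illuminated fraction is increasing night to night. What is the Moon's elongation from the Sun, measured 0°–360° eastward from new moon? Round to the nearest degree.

99°

From f = (1 − cos θ)/2: cos θ = 1 − 2×0.58 = -0.160; arccos → 99.2°.
The Moon is waxing (0°–180°), so θ = 99.2° directly.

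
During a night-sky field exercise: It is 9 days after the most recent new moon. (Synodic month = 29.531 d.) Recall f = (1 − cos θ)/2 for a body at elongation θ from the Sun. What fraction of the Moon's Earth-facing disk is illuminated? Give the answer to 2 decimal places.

0.67

The Moon has covered 9/29.531 of its cycle, so θ ≈ 360° × 9/29.531 = 109.7°.
With cos θ = (-0.337), the lit fraction is (1 − (-0.337))/2 ≈ 0.669.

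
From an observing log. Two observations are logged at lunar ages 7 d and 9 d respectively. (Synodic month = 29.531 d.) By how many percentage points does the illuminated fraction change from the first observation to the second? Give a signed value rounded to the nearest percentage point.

+21 pp

First observation: θ = 360°·7/29.531 = 85.3°, so f = 0.459.
Second observation: θ = 109.7°, f = 0.669.
Δf = 0.669 − 0.459 = +0.209, i.e. +21 pp.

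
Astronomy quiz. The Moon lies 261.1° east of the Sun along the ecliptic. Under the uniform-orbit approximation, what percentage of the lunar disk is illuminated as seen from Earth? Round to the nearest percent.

cos 261.1° = (-0.155), so f = (1 − (-0.155))/2 = 0.577, i.e. 58%.

58%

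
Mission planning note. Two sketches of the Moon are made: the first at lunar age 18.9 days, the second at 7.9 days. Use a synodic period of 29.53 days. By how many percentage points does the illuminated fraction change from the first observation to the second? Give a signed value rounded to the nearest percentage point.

First observation: θ = 360°·18.9/29.53 = 230.4°, so f = 0.819.
Second observation: θ = 96.3°, f = 0.555.
Δf = 0.555 − 0.819 = -0.264, i.e. -26 pp.

-26 percentage points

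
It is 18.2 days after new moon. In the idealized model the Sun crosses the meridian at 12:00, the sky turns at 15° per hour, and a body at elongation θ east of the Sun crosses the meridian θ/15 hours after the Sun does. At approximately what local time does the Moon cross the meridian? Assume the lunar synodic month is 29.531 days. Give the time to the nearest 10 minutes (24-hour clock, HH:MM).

02:50

The Moon has covered 18.2/29.531 of its cycle, so θ ≈ 360° × 18.2/29.531 = 221.9°.
Delay after the Sun = 221.9° / (15°/h) ≈ 14.79 h.
12:00 + 14.791 h ≈ 02:47 → 02:50 to the nearest ten minutes.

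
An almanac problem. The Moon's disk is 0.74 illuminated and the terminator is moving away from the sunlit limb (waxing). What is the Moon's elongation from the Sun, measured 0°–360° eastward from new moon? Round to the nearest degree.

119°

Invert f = (1 − cos θ)/2 to get cos θ = 1 − 2(0.74) = -0.480, hence θ₀ = arccos -0.480 = 118.7°.
Waxing ⇒ before full, so θ = 118.7°.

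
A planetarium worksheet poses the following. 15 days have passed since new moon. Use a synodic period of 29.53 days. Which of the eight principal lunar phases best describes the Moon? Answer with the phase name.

θ ≈ 360° × 15/29.53 = 183°, which falls in the full moon sector.

full moon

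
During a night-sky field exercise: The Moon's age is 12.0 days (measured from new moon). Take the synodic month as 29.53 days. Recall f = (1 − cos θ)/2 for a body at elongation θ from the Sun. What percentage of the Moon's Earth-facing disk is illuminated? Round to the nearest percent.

92%

Elongation θ = 360° × 12.0/29.53 ≈ 146.3°.
Illuminated fraction = (1 − cos 146.3°)/2 = (1 − (-0.832))/2 ≈ 0.916, so 92%.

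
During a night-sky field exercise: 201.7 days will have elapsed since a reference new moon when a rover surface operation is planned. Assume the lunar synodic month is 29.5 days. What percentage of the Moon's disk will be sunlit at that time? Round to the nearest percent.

201.7/29.5 = 6.837 lunations, so 6 complete cycles and 24.70 d into the next.
Elongation θ = 360° × 24.70/29.5 ≈ 301.4°.
Illuminated fraction = (1 − cos 301.4°)/2 = (1 − 0.521)/2 ≈ 0.239, so 24%.

24%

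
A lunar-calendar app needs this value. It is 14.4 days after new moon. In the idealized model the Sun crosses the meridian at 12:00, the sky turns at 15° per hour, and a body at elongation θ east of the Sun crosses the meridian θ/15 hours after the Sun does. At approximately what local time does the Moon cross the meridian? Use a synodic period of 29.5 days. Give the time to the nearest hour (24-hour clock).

The Moon has covered 14.4/29.5 of its cycle, so θ ≈ 360° × 14.4/29.5 = 175.7°.
At 15° of sky rotation per hour, 175.7° corresponds to a 11.72 h lag.
12:00 + 11.72 h ≈ 23:43 → 00:00 to the nearest hour.

00:00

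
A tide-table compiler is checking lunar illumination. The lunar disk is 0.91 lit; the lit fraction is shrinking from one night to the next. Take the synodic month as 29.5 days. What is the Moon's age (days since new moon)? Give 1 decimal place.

17.6 days

From f = (1 − cos θ)/2: cos θ = 1 − 2×0.91 = -0.820; arccos → 145.1°.
A waning Moon lies in 180°–360°, so θ = 360° − 145.1° = 214.9°.
That fraction of the synodic month is 214.9/360 × 29.5 d ≈ 17.61 d.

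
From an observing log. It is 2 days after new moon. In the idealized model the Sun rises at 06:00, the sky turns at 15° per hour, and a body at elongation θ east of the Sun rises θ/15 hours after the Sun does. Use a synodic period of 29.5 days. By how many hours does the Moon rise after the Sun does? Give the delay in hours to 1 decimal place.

Phase angle: θ = 360°·(2 d)/(29.5 d) = 24.4°.
The Moon trails the Sun by θ/15 = 24.4/15 ≈ 1.63 hours.
So the Moon rises 1.63 h after the Sun.

1.6 h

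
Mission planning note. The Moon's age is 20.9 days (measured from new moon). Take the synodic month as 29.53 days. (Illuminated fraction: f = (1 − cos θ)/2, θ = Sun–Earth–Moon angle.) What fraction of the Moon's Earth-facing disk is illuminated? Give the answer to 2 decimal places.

0.63

The Moon has covered 20.9/29.53 of its cycle, so θ ≈ 360° × 20.9/29.53 = 254.8°.
With cos θ = (-0.262), the lit fraction is (1 − (-0.262))/2 ≈ 0.631.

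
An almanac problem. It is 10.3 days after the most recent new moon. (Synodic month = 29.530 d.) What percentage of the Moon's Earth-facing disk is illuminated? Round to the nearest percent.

Elongation θ = 360° × 10.3/29.530 ≈ 125.6°.
Illuminated fraction = (1 − cos 125.6°)/2 = (1 − (-0.582))/2 ≈ 0.791, so 79%.

79%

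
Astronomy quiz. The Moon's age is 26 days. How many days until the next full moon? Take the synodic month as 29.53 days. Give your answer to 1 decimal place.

Full moon is 0.5 of the way through the cycle: age 0.5 × 29.53 = 14.765 d.
Already past this cycle's full moon; the next is at 14.765 + 29.53 = 44.295 d, so 44.295 − 26 = 18.295 days.

18.3 days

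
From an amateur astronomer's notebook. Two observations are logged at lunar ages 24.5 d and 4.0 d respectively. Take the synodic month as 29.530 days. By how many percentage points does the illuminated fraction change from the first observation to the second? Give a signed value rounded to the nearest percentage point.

First observation: θ = 360°·24.5/29.530 = 298.7°, so f = 0.260.
Second observation: θ = 48.8°, f = 0.170.
Δf = 0.170 − 0.260 = -0.090, i.e. -9 pp.

-9 percentage points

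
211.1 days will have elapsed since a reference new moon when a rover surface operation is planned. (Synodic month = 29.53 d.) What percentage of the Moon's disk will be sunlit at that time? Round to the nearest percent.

20%

211.1 d spans 7 complete synodic months (7 × 29.53 = 206.71 d) plus 4.39 d.
Phase angle: θ = 360°·(4.39 d)/(29.53 d) = 53.5°.
Illuminated fraction = (1 − cos 53.5°)/2 = (1 − 0.595)/2 ≈ 0.203, so 20%.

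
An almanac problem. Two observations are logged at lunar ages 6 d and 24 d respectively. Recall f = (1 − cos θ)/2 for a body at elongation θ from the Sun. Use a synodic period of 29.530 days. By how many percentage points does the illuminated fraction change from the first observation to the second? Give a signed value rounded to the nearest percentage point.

-5 pp

θ₁ = 360° × 6/29.530 = 73.1°, f₁ = (1 − cos θ₁)/2 = 0.355.
θ₂ = 360° × 24/29.530 = 292.6°, f₂ = (1 − cos θ₂)/2 = 0.308.
Change = f₂ − f₁ = -0.047 → -5 percentage points.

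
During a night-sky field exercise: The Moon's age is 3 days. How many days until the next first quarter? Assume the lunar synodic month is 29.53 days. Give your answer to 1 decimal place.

4.4 days

First quarter occurs at elongation 90°, i.e. at age 29.53 × 90/360 = 7.383 d.
So 4.383 days remain (7.383 − 3).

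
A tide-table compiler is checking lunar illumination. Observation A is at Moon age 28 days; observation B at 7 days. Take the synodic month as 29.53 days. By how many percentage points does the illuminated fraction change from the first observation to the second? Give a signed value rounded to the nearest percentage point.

θ₁ = 360° × 28/29.53 = 341.3°, f₁ = (1 − cos θ₁)/2 = 0.026.
θ₂ = 360° × 7/29.53 = 85.3°, f₂ = (1 − cos θ₂)/2 = 0.459.
Change = f₂ − f₁ = +0.433 → +43 percentage points.

+43 pp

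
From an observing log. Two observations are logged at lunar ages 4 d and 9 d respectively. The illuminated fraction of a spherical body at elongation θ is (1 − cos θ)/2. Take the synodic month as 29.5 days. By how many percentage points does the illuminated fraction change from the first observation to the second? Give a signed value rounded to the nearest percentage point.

+50 percentage points

First observation: θ = 360°·4/29.5 = 48.8°, so f = 0.171.
Second observation: θ = 109.8°, f = 0.670.
Δf = 0.670 − 0.171 = +0.499, i.e. +50 pp.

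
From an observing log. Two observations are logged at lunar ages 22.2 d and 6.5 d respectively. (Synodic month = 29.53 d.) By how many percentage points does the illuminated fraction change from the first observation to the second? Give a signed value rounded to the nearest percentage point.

First observation: θ = 360°·22.2/29.53 = 270.6°, so f = 0.494.
Second observation: θ = 79.2°, f = 0.407.
Δf = 0.407 − 0.494 = -0.088, i.e. -9 pp.

-9 percentage points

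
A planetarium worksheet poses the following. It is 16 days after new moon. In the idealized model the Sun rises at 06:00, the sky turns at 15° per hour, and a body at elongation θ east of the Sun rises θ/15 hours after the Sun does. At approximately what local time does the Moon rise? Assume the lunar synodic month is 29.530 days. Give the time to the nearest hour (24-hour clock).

Phase angle: θ = 360°·(16 d)/(29.530 d) = 195.1°.
At 15° of sky rotation per hour, 195.1° corresponds to a 13.00 h lag.
06:00 + 13.00 h ≈ 19:00 → 19:00 to the nearest hour.

19:00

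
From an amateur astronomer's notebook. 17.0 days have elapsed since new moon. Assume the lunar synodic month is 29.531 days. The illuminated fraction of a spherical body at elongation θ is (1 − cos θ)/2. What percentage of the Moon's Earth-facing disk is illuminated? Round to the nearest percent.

94%

Elongation θ = 360° × 17.0/29.531 ≈ 207.2°.
With cos θ = (-0.889), the lit fraction is (1 − (-0.889))/2 ≈ 0.945, so 94%.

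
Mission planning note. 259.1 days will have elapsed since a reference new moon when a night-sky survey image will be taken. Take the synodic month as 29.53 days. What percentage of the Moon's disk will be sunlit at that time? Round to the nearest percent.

259.1 d spans 8 complete synodic months (8 × 29.53 = 236.24 d) plus 22.86 d.
The Moon has covered 22.86/29.53 of its cycle, so θ ≈ 360° × 22.86/29.53 = 278.7°.
With cos θ = 0.151, the lit fraction is (1 − 0.151)/2 ≈ 0.424, so 42%.

42%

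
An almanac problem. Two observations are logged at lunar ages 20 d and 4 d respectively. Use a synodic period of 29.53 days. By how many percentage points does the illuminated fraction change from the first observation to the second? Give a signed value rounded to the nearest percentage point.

θ₁ = 360° × 20/29.53 = 243.8°, f₁ = (1 − cos θ₁)/2 = 0.721.
θ₂ = 360° × 4/29.53 = 48.8°, f₂ = (1 − cos θ₂)/2 = 0.170.
Change = f₂ − f₁ = -0.550 → -55 percentage points.

-55 percentage points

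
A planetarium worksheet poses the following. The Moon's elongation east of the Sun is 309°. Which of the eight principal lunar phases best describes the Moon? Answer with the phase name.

The waning crescent sector spans roughly 292°–338°; 309° falls inside it.

waning crescent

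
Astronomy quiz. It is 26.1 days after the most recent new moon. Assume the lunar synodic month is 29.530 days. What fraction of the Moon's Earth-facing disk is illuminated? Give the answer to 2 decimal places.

0.13

The Moon has covered 26.1/29.530 of its cycle, so θ ≈ 360° × 26.1/29.530 = 318.2°.
With cos θ = 0.745, the lit fraction is (1 − 0.745)/2 ≈ 0.127.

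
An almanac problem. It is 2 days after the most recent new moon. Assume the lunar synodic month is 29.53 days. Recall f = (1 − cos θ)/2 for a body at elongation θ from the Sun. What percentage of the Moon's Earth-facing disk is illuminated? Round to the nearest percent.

4%

Elongation θ = 360° × 2/29.53 ≈ 24.4°.
Illuminated fraction = (1 − cos 24.4°)/2 = (1 − 0.911)/2 ≈ 0.045, so 4%.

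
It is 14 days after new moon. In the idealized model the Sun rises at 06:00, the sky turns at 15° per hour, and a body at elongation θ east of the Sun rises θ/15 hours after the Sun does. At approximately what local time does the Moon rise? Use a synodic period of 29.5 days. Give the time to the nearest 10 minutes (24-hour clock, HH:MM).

Phase angle: θ = 360°·(14 d)/(29.5 d) = 170.8°.
The Moon trails the Sun by θ/15 = 170.8/15 ≈ 11.39 hours.
06:00 + 11.390 h ≈ 17:23 → 17:20 to the nearest ten minutes.

17:20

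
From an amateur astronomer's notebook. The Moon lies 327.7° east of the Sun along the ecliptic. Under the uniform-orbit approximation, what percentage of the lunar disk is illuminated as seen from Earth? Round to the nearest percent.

8%

cos 327.7° = 0.845, so f = (1 − 0.845)/2 = 0.077, i.e. 8%.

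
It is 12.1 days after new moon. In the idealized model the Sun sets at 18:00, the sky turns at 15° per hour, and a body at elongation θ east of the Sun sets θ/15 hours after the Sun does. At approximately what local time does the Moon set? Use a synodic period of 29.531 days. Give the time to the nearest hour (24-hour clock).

04:00

The Moon has covered 12.1/29.531 of its cycle, so θ ≈ 360° × 12.1/29.531 = 147.5°.
The Moon trails the Sun by θ/15 = 147.5/15 ≈ 9.83 hours.
18:00 + 9.83 h ≈ 03:50 → 04:00 to the nearest hour.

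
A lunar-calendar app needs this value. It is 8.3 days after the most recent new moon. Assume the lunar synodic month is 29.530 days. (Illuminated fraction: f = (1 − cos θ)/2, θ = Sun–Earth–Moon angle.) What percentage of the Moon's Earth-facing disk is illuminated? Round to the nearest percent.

60%

Elongation θ = 360° × 8.3/29.530 ≈ 101.2°.
With cos θ = (-0.194), the lit fraction is (1 − (-0.194))/2 ≈ 0.597, so 60%.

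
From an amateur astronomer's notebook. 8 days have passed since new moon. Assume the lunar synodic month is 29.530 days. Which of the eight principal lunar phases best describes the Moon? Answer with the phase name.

θ ≈ 360° × 8/29.530 = 98°, which falls in the first quarter sector.

first quarter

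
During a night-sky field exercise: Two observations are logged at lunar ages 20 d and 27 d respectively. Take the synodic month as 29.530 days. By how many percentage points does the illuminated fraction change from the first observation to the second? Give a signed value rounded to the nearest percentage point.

-65 percentage points

θ₁ = 360° × 20/29.530 = 243.8°, f₁ = (1 − cos θ₁)/2 = 0.721.
θ₂ = 360° × 27/29.530 = 329.2°, f₂ = (1 − cos θ₂)/2 = 0.071.
Change = f₂ − f₁ = -0.650 → -65 percentage points.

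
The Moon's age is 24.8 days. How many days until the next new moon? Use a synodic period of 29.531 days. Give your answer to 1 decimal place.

The next new moon completes the synodic month: 29.531 − 24.8 = 4.731 days.

4.7 days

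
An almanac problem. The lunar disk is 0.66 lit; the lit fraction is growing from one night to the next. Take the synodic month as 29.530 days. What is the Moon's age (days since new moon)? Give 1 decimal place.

8.9 days

From f = (1 − cos θ)/2: cos θ = 1 − 2×0.66 = -0.320; arccos → 108.7°.
The Moon is waxing (0°–180°), so θ = 108.7° directly.
At 360°/29.530 d per day, 108.7° corresponds to 8.91 days.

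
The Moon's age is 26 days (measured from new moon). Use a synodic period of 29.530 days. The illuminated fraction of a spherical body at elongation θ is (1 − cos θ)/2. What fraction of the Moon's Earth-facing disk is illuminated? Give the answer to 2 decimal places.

0.13

The Moon has covered 26/29.530 of its cycle, so θ ≈ 360° × 26/29.530 = 317.0°.
With cos θ = 0.731, the lit fraction is (1 − 0.731)/2 ≈ 0.135.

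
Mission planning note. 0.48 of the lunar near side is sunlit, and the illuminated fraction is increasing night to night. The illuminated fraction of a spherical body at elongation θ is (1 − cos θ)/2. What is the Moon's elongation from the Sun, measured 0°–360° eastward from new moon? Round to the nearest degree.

cos θ = 1 − 2f = 0.040, giving a principal value of 87.7°.
The Moon is waxing (0°–180°), so θ = 87.7° directly.

88°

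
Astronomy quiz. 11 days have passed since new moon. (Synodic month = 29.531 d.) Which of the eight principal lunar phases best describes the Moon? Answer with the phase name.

At 11/29.531 of the cycle, θ ≈ 134° — the waxing gibbous range.

waxing gibbous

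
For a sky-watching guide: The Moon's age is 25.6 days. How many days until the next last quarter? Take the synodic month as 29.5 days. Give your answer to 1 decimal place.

26.0 days

Last quarter is 0.75 of the way through the cycle: age 0.75 × 29.5 = 22.125 d.
Already past this cycle's last quarter; the next is at 22.125 + 29.5 = 51.625 d, so 51.625 − 25.6 = 26.025 days.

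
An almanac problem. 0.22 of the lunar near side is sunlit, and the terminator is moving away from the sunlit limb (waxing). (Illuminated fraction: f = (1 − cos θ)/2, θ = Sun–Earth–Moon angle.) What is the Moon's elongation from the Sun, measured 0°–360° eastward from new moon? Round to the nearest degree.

Invert f = (1 − cos θ)/2 to get cos θ = 1 − 2(0.22) = 0.560, hence θ₀ = arccos 0.560 = 55.9°.
Before full moon the principal value applies: θ = 55.9°.

56°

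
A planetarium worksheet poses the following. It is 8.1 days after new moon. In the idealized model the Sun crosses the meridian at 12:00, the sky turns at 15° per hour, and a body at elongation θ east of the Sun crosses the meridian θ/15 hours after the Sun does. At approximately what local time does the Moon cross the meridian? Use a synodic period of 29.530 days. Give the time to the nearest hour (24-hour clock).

19:00

Phase angle: θ = 360°·(8.1 d)/(29.530 d) = 98.7°.
The Moon trails the Sun by θ/15 = 98.7/15 ≈ 6.58 hours.
12:00 + 6.58 h ≈ 18:35 → 19:00 to the nearest hour.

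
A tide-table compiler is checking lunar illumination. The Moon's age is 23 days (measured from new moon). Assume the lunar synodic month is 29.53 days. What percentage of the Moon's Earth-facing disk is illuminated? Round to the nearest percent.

The Moon has covered 23/29.53 of its cycle, so θ ≈ 360° × 23/29.53 = 280.4°.
cos 280.4° = 0.180, so f = (1 − 0.180)/2 = 0.410, so 41%.

41%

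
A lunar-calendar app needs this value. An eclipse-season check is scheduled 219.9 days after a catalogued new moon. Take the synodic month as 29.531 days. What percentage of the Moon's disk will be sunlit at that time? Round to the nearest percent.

97%

Reduce mod P: 219.9 − 7×29.531 = 13.18 d into the current lunation.
The Moon has covered 13.18/29.531 of its cycle, so θ ≈ 360° × 13.18/29.531 = 160.7°.
With cos θ = (-0.944), the lit fraction is (1 − (-0.944))/2 ≈ 0.972, so 97%.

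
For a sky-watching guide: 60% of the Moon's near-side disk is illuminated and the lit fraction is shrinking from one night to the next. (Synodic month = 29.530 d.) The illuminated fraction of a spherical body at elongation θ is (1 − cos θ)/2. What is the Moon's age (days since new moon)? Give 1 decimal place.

From f = (1 − cos θ)/2: cos θ = 1 − 2×0.60 = -0.200; arccos → 101.5°.
Waning ⇒ past full, so θ = 360° − 101.5° = 258.5°.
At 360°/29.530 d per day, 258.5° corresponds to 21.20 days.

21.2 days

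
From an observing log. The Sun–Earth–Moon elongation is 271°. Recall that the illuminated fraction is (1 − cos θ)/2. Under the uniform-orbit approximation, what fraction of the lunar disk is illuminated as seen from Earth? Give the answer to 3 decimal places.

0.491

cos 271° = 0.017, so f = (1 − 0.017)/2 = 0.491.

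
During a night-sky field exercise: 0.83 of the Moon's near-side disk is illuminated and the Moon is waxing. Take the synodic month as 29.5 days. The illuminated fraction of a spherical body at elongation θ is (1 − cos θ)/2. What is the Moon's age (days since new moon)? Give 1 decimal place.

cos θ = 1 − 2f = -0.660, giving a principal value of 131.3°.
The Moon is waxing (0°–180°), so θ = 131.3° directly.
Age = 29.5 × 131.3°/360° ≈ 10.76 days.

10.8 days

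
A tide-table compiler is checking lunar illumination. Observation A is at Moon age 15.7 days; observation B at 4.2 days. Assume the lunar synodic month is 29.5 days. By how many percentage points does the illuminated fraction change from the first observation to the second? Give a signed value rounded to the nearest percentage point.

-80 pp

First observation: θ = 360°·15.7/29.5 = 191.6°, so f = 0.990.
Second observation: θ = 51.3°, f = 0.187.
Δf = 0.187 − 0.990 = -0.803, i.e. -80 pp.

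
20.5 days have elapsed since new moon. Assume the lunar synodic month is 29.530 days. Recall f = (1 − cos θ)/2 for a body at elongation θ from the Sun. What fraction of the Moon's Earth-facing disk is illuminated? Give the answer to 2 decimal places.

0.67

Phase angle: θ = 360°·(20.5 d)/(29.530 d) = 249.9°.
cos 249.9° = (-0.343), so f = (1 − (-0.343))/2 = 0.672.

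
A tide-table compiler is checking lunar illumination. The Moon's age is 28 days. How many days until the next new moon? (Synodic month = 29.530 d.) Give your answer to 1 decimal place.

The next new moon completes the synodic month: 29.530 − 28 = 1.530 days.

1.5 days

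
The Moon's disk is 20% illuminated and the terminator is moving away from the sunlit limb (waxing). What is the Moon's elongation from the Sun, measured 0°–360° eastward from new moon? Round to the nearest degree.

cos θ = 1 − 2f = 0.600, giving a principal value of 53.1°.
Before full moon the principal value applies: θ = 53.1°.

53°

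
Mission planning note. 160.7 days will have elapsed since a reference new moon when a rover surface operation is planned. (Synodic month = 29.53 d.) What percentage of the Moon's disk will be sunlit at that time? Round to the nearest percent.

97%

160.7 d spans 5 complete synodic months (5 × 29.53 = 147.65 d) plus 13.05 d.
Elongation θ = 360° × 13.05/29.53 ≈ 159.1°.
cos 159.1° = (-0.934), so f = (1 − (-0.934))/2 = 0.967, so 97%.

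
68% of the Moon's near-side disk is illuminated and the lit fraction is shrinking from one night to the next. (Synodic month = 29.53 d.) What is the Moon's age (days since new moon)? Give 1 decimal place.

cos θ = 1 − 2f = -0.360, giving a principal value of 111.1°.
A waning Moon lies in 180°–360°, so θ = 360° − 111.1° = 248.9°.
That fraction of the synodic month is 248.9/360 × 29.53 d ≈ 20.42 d.

20.4 days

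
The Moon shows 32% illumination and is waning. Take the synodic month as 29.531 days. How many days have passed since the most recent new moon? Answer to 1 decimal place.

23.9 days

Invert f = (1 − cos θ)/2 to get cos θ = 1 − 2(0.32) = 0.360, hence θ₀ = arccos 0.360 = 68.9°.
Since the Moon is past full (waning), take the reflex angle: θ = 360° − 68.9° = 291.1°.
At 360°/29.531 d per day, 291.1° corresponds to 23.88 days.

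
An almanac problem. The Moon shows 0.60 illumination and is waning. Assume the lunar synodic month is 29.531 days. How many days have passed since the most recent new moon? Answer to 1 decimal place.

21.2 days

From f = (1 − cos θ)/2: cos θ = 1 − 2×0.60 = -0.200; arccos → 101.5°.
Waning ⇒ past full, so θ = 360° − 101.5° = 258.5°.
That fraction of the synodic month is 258.5/360 × 29.531 d ≈ 21.20 d.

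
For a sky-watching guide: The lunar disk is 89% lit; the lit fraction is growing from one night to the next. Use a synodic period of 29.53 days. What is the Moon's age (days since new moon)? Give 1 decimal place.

Invert f = (1 − cos θ)/2 to get cos θ = 1 − 2(0.89) = -0.780, hence θ₀ = arccos -0.780 = 141.3°.
The Moon is waxing (0°–180°), so θ = 141.3° directly.
That fraction of the synodic month is 141.3/360 × 29.53 d ≈ 11.59 d.

11.6 days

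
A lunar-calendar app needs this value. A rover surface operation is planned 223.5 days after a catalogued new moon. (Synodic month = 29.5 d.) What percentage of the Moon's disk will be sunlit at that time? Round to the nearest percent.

Reduce mod P: 223.5 − 7×29.5 = 17.00 d into the current lunation.
The Moon has covered 17.00/29.5 of its cycle, so θ ≈ 360° × 17.00/29.5 = 207.5°.
With cos θ = (-0.887), the lit fraction is (1 − (-0.887))/2 ≈ 0.944, so 94%.

94%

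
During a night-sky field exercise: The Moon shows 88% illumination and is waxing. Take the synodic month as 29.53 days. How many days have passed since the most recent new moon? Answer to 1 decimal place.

11.4 days

Invert f = (1 − cos θ)/2 to get cos θ = 1 − 2(0.88) = -0.760, hence θ₀ = arccos -0.760 = 139.5°.
The Moon is waxing (0°–180°), so θ = 139.5° directly.
That fraction of the synodic month is 139.5/360 × 29.53 d ≈ 11.44 d.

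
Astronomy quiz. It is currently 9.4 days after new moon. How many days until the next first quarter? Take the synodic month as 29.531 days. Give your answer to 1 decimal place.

First quarter is 0.25 of the way through the cycle: age 0.25 × 29.531 = 7.383 d.
Already past this cycle's first quarter; the next is at 7.383 + 29.531 = 36.914 d, so 36.914 − 9.4 = 27.514 days.

27.5 days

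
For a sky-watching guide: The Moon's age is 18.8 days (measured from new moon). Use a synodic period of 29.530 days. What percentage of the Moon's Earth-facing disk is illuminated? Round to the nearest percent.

83%

Phase angle: θ = 360°·(18.8 d)/(29.530 d) = 229.2°.
Illuminated fraction = (1 − cos 229.2°)/2 = (1 − (-0.654))/2 ≈ 0.827, so 83%.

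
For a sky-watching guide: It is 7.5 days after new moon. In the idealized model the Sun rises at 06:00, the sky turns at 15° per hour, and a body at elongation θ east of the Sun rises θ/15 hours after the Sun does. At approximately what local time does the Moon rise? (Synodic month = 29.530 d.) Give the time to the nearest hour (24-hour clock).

12:00

Elongation θ = 360° × 7.5/29.530 ≈ 91.4°.
At 15° of sky rotation per hour, 91.4° corresponds to a 6.10 h lag.
06:00 + 6.10 h ≈ 12:06 → 12:00 to the nearest hour.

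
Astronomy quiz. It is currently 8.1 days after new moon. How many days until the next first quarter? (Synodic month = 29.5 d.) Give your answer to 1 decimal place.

28.8 days

First quarter occurs at elongation 90°, i.e. at age 29.5 × 90/360 = 7.375 d.
Already past this cycle's first quarter; the next is at 7.375 + 29.5 = 36.875 d, so 36.875 − 8.1 = 28.775 days.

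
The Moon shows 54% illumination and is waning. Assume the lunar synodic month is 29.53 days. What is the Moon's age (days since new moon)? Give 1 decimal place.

21.8 days

cos θ = 1 − 2f = -0.080, giving a principal value of 94.6°.
Waning ⇒ past full, so θ = 360° − 94.6° = 265.4°.
Age = 29.53 × 265.4°/360° ≈ 21.77 days.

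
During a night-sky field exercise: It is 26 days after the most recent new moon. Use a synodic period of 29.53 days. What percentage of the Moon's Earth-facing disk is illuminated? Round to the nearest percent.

Phase angle: θ = 360°·(26 d)/(29.53 d) = 317.0°.
Illuminated fraction = (1 − cos 317.0°)/2 = (1 − 0.731)/2 ≈ 0.135, so 13%.

13%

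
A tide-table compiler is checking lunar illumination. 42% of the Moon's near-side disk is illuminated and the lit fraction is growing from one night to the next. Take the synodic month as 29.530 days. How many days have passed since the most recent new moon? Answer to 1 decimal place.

6.6 days

Invert f = (1 − cos θ)/2 to get cos θ = 1 − 2(0.42) = 0.160, hence θ₀ = arccos 0.160 = 80.8°.
Waxing ⇒ before full, so θ = 80.8°.
Age = 29.530 × 80.8°/360° ≈ 6.63 days.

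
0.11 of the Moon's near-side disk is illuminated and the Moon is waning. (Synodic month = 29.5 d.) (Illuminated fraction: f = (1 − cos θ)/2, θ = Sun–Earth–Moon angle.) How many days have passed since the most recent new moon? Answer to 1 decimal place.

26.3 days

Invert f = (1 − cos θ)/2 to get cos θ = 1 − 2(0.11) = 0.780, hence θ₀ = arccos 0.780 = 38.7°.
Waning ⇒ past full, so θ = 360° − 38.7° = 321.3°.
That fraction of the synodic month is 321.3/360 × 29.5 d ≈ 26.33 d.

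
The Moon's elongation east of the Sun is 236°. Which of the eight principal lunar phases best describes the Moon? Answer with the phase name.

waning gibbous

236° lies in the waning gibbous sector of the 8-phase cycle.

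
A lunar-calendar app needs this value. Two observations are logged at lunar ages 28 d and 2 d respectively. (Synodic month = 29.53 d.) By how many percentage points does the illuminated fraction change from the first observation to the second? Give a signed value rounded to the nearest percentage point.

+2 pp

First observation: θ = 360°·28/29.53 = 341.3°, so f = 0.026.
Second observation: θ = 24.4°, f = 0.045.
Δf = 0.045 − 0.026 = +0.018, i.e. +2 pp.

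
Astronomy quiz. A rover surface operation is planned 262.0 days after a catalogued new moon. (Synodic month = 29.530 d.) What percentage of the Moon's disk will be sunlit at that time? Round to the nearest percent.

15%

262.0/29.530 = 8.872 lunations, so 8 complete cycles and 25.76 d into the next.
Phase angle: θ = 360°·(25.76 d)/(29.530 d) = 314.0°.
Illuminated fraction = (1 − cos 314.0°)/2 = (1 − 0.695)/2 ≈ 0.152, so 15%.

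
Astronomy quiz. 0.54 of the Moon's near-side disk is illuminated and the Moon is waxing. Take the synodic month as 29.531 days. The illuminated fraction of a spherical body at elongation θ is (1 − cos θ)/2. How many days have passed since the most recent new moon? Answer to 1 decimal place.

From f = (1 − cos θ)/2: cos θ = 1 − 2×0.54 = -0.080; arccos → 94.6°.
Before full moon the principal value applies: θ = 94.6°.
That fraction of the synodic month is 94.6/360 × 29.531 d ≈ 7.76 d.

7.8 days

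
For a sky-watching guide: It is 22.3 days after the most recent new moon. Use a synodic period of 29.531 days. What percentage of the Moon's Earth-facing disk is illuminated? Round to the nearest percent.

Phase angle: θ = 360°·(22.3 d)/(29.531 d) = 271.8°.
Illuminated fraction = (1 − cos 271.8°)/2 = (1 − 0.032)/2 ≈ 0.484, so 48%.

48%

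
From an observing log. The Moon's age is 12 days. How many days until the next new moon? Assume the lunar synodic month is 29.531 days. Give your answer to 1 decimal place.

17.5 days

One full lunation from the last new moon is 29.531 d; remaining = 29.531 − 12 = 17.531 d.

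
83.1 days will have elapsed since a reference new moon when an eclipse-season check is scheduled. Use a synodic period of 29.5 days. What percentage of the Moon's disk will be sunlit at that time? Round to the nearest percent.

30%

83.1/29.5 = 2.817 lunations, so 2 complete cycles and 24.10 d into the next.
Elongation θ = 360° × 24.10/29.5 ≈ 294.1°.
With cos θ = 0.408, the lit fraction is (1 − 0.408)/2 ≈ 0.296, so 30%.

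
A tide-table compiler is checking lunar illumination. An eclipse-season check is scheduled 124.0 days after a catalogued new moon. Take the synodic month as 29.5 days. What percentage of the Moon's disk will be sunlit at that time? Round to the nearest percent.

36%

124.0/29.5 = 4.203 lunations, so 4 complete cycles and 6.00 d into the next.
Elongation θ = 360° × 6.00/29.5 ≈ 73.2°.
cos 73.2° = 0.289, so f = (1 − 0.289)/2 = 0.356, so 36%.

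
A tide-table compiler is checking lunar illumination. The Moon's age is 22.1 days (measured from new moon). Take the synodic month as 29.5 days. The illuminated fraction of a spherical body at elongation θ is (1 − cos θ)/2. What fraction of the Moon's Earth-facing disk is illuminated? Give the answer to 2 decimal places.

0.50

Phase angle: θ = 360°·(22.1 d)/(29.5 d) = 269.7°.
Illuminated fraction = (1 − cos 269.7°)/2 = (1 − (-0.005))/2 ≈ 0.503.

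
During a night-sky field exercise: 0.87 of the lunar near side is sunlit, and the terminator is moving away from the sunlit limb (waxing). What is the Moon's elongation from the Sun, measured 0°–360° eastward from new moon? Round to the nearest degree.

138°

Invert f = (1 − cos θ)/2 to get cos θ = 1 − 2(0.87) = -0.740, hence θ₀ = arccos -0.740 = 137.7°.
Waxing ⇒ before full, so θ = 137.7°.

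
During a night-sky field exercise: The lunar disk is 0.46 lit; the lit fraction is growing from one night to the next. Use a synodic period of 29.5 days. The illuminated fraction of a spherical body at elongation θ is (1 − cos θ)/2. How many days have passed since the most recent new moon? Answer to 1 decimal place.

Invert f = (1 − cos θ)/2 to get cos θ = 1 − 2(0.46) = 0.080, hence θ₀ = arccos 0.080 = 85.4°.
Waxing ⇒ before full, so θ = 85.4°.
Age = 29.5 × 85.4°/360° ≈ 7.00 days.

7.0 days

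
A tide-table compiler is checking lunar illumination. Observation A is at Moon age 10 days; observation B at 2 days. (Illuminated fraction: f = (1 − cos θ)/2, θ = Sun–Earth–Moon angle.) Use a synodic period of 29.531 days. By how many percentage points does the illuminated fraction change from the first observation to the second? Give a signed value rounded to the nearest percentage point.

-72 pp

First observation: θ = 360°·10/29.531 = 121.9°, so f = 0.764.
Second observation: θ = 24.4°, f = 0.045.
Δf = 0.045 − 0.764 = -0.720, i.e. -72 pp.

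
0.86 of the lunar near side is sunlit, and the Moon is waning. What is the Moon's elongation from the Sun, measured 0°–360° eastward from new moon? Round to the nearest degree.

224°

From f = (1 − cos θ)/2: cos θ = 1 − 2×0.86 = -0.720; arccos → 136.1°.
Since the Moon is past full (waning), take the reflex angle: θ = 360° − 136.1° = 223.9°.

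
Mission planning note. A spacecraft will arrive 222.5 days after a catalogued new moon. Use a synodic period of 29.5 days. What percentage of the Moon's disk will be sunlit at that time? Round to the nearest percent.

Reduce mod P: 222.5 − 7×29.5 = 16.00 d into the current lunation.
Phase angle: θ = 360°·(16.00 d)/(29.5 d) = 195.3°.
Illuminated fraction = (1 − cos 195.3°)/2 = (1 − (-0.965))/2 ≈ 0.982, so 98%.

98%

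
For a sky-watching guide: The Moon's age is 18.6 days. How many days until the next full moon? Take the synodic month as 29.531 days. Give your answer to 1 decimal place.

25.7 days

Full moon is 0.5 of the way through the cycle: age 0.5 × 29.531 = 14.765 d.
This lunation's full moon (14.765 d) has passed, so add one period: 44.296 − 18.6 = 25.696 days.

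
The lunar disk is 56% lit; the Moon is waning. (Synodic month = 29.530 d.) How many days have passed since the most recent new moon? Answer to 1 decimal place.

From f = (1 − cos θ)/2: cos θ = 1 − 2×0.56 = -0.120; arccos → 96.9°.
Waning ⇒ past full, so θ = 360° − 96.9° = 263.1°.
At 360°/29.530 d per day, 263.1° corresponds to 21.58 days.

21.6 days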